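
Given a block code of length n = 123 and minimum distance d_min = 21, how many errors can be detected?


Detection capability = d_min - 1 = 21 - 1 = 20

20 errors


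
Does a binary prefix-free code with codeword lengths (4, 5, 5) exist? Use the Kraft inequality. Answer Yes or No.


Kraft sum = sum(2^(-l_i)) = 0.125, need <= 1. Result: satisfied (a binary prefix-free code with these lengths exists)

Yes


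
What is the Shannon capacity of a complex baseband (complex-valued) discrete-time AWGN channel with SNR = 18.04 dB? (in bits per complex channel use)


SNR_linear = 10^(18.04/10) = 63.6796; C = log2(1 + SNR_linear) = log2(1 + 63.6796) = 6.0152

6.0152 bits/channel use


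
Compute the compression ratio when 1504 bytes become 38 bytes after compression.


Ratio = original / compressed = 1504 / 38 = 39.5789

39.5789


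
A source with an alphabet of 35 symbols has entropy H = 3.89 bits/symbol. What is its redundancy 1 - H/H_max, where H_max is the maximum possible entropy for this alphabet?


H_max = log2(K) = log2(35) = 5.1293 bits/symbol. Redundancy = 1 - H/H_max = 1 - 3.89/5.1293 = 1 - 0.7584 = 0.2416

0.2416


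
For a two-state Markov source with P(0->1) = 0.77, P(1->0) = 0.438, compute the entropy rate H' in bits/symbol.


Stationary distribution: pi_0 = p10/(p01+p10) = 0.3626, pi_1 = 0.6374. Entropy rate H' = pi_0*H(p01) + pi_1*H(p10) = 0.3626*0.778 + 0.6374*0.9889 = 0.9124

0.9124 bits/symbol


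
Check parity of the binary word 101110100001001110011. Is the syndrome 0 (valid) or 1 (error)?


Syndrome = XOR of all bits = 1 XOR 0 XOR 1 XOR 1 XOR 1 XOR 0 XOR 1 XOR 0 XOR 0 XOR 0 XOR 0 XOR 1 XOR 0 XOR 0 XOR 1 XOR 1 XOR 1 XOR 0 XOR 0 XOR 1 XOR 1 = 1

1


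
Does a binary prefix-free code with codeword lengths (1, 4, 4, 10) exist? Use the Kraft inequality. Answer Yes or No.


Kraft sum = sum(2^(-l_i)) = 0.626, need <= 1. Result: satisfied (a binary prefix-free code with these lengths exists)

Yes


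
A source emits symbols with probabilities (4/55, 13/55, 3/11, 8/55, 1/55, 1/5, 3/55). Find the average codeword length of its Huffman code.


Huffman construction (repeatedly merge the two least-probable nodes; each merge adds 1 bit to every symbol beneath it): 1/55 + 3/55 = 4/55; 4/55 + 4/55 = 8/55; 8/55 + 8/55 = 16/55; 1/5 + 13/55 = 24/55; 3/11 + 16/55 = 31/55; 24/55 + 31/55 = 1. Resulting codeword lengths (in the order the probabilities were given): (4, 2, 2, 3, 5, 2, 5). L_avg = sum(p_i * l_i) = 4/55*4 + 13/55*2 + 3/11*2 + 8/55*3 + 1/55*5 + 1/5*2 + 3/55*5 = 138/55 = 2.5091

2.5091 bits


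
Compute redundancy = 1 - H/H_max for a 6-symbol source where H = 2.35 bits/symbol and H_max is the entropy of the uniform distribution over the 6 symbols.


H_max = log2(K) = log2(6) = 2.585 bits/symbol. Redundancy = 1 - H/H_max = 1 - 2.35/2.585 = 1 - 0.9091 = 0.0909

0.0909


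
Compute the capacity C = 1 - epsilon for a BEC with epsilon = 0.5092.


C = 1 - epsilon = 1 - 0.5092 = 0.4908

0.4908 bits


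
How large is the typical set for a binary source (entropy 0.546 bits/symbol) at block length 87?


log2|A_typical| = nH = 87 * 0.546 = 47.502, so |A_typical| ~ 2^47.502 = 1.993e+14

1.993e+14


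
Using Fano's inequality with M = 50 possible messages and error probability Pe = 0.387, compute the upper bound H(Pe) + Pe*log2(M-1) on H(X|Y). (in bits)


H(Pe) = -Pe*log2(Pe) - (1-Pe)*log2(1-Pe) = -0.387*log2(0.387) - 0.613*log2(0.613) = 0.530033 + 0.432803 = 0.9628. Pe*log2(M-1) = 0.387*log2(49) = 2.172893. Bound = H(Pe) + Pe*log2(M-1) = 0.530033 + 0.432803 + 2.172893 = 3.1357

3.1357 bits


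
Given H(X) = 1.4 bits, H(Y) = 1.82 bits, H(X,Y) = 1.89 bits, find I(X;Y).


I(X;Y) = H(X) + H(Y) - H(X,Y) = 1.4 + 1.82 - 1.89 = 1.33

1.33 bits


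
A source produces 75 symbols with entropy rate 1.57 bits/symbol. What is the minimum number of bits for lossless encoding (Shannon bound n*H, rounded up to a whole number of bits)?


Minimum bits >= n * H = 75 * 1.57 = 117.75, rounded up to a whole number of bits = 118

118 bits


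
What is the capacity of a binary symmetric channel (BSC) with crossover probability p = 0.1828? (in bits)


H(p) = -p*log2(p) - (1-p)*log2(1-p) = -0.1828*log2(0.1828) - 0.8172*log2(0.8172) = 0.448164 + 0.238000 = 0.6862. C = 1 - H(p) = 1 - 0.6862 = 0.3138

0.3138 bits


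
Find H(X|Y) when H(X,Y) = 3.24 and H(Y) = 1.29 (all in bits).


H(X|Y) = H(X,Y) - H(Y) = 3.24 - 1.29 = 1.95

1.95 bits


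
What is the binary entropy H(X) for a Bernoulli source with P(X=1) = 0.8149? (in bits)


H = -p*log2(p) - (1-p)*log2(1-p). -0.8149*log2(0.8149) = 0.240644; -0.1851*log2(0.1851) = 0.450464. H = 0.240644 + 0.450464 = 0.6911

0.6911 bits


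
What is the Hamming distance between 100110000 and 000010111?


Count differing positions: ^ . . ^ . . ^ ^ ^ = 5 differences

5


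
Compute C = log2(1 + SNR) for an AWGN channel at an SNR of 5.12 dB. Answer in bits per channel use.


SNR_linear = 10^(5.12/10) = 3.2509; C = log2(1 + SNR_linear) = log2(1 + 3.2509) = 2.0878

2.0878 bits/channel use


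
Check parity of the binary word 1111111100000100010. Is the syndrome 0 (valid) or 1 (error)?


Syndrome = XOR of all bits = 1 XOR 1 XOR 1 XOR 1 XOR 1 XOR 1 XOR 1 XOR 1 XOR 0 XOR 0 XOR 0 XOR 0 XOR 0 XOR 1 XOR 0 XOR 0 XOR 0 XOR 1 XOR 0 = 0

0


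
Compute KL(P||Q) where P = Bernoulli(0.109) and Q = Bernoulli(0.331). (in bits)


KL = p*log2(p/q) + (1-p)*log2((1-p)/(1-q)) = 0.109*log2(0.109/0.331) + 0.891*log2(0.891/0.669) = 0.1937

0.1937 bits


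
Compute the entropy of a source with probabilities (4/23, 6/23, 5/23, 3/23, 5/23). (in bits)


H = -sum(p_i * log2(p_i)). Terms: -(4/23)*log2(4/23) = 0.438880; -(6/23)*log2(6/23) = 0.505722; -(5/23)*log2(5/23) = 0.478616; -(3/23)*log2(3/23) = 0.383296; -(5/23)*log2(5/23) = 0.478616. H = 0.438880 + 0.505722 + 0.478616 + 0.383296 + 0.478616 = 2.2851

2.2851 bits


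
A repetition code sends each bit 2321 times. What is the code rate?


Rate = k/n = 1/2321

1/2321


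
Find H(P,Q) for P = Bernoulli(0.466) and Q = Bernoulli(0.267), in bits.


H(P,Q) = -p*log2(q) - (1-p)*log2(1-q). -0.466*log2(0.267) = 0.887771; -0.534*log2(0.733) = 0.239293. H(P,Q) = 0.887771 + 0.239293 = 1.1271

1.1271 bits


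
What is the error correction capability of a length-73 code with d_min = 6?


Correction capability = floor((d-1)/2) = floor((6-1)/2) = 2

2 errors


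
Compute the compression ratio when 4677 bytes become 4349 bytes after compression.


Ratio = original / compressed = 4677 / 4349 = 1.0754

1.0754


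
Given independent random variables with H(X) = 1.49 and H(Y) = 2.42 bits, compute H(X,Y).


For independent variables, H(X,Y) = H(X) + H(Y) = 1.49 + 2.42 = 3.91

3.91 bits


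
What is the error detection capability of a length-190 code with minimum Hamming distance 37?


Detection capability = d_min - 1 = 37 - 1 = 36

36 errors


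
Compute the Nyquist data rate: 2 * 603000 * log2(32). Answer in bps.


Rate = 2 * B * log2(M) = 2 * 603000 * 5.0 = 6030000.0

6030000.0 bps


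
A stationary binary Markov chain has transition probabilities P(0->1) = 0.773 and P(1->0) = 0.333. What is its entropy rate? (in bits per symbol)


Stationary distribution: pi_0 = p10/(p01+p10) = 0.3011, pi_1 = 0.6989. Entropy rate H' = pi_0*H(p01) + pi_1*H(p10) = 0.3011*0.7727 + 0.6989*0.918 = 0.8742

0.8742 bits/symbol


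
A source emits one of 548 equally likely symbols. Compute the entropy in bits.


H = log2(n) = log2(548) = 9.098

9.098 bits


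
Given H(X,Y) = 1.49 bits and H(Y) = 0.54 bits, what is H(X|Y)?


H(X|Y) = H(X,Y) - H(Y) = 1.49 - 0.54 = 0.95

0.95 bits


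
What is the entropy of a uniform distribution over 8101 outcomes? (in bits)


H = log2(n) = log2(8101) = 12.9839

12.9839 bits


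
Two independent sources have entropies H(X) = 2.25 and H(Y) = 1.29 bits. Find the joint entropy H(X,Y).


For independent variables, H(X,Y) = H(X) + H(Y) = 2.25 + 1.29 = 3.54

3.54 bits


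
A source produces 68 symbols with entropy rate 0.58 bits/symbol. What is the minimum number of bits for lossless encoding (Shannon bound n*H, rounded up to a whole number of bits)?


Minimum bits >= n * H = 68 * 0.58 = 39.44, rounded up to a whole number of bits = 40

40 bits


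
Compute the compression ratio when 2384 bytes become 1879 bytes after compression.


Ratio = original / compressed = 2384 / 1879 = 1.2688

1.2688


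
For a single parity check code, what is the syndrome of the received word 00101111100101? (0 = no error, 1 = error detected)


Syndrome = XOR of all bits = 0 XOR 0 XOR 1 XOR 0 XOR 1 XOR 1 XOR 1 XOR 1 XOR 1 XOR 0 XOR 0 XOR 1 XOR 0 XOR 1 = 0

0


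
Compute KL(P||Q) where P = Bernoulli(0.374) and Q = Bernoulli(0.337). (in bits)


KL = p*log2(p/q) + (1-p)*log2((1-p)/(1-q)) = 0.374*log2(0.374/0.337) + 0.626*log2(0.626/0.663) = 0.0043

0.0043 bits


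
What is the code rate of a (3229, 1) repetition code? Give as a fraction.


Rate = k/n = 1/3229

1/3229


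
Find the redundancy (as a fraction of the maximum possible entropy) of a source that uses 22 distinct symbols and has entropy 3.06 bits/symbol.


H_max = log2(K) = log2(22) = 4.4594 bits/symbol. Redundancy = 1 - H/H_max = 1 - 3.06/4.4594 = 1 - 0.6862 = 0.3138

0.3138


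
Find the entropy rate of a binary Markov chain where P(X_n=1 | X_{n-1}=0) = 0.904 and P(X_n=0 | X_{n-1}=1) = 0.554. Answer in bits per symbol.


Stationary distribution: pi_0 = p10/(p01+p10) = 0.38, pi_1 = 0.62. Entropy rate H' = pi_0*H(p01) + pi_1*H(p10) = 0.38*0.4562 + 0.62*0.9916 = 0.7881

0.7881 bits/symbol


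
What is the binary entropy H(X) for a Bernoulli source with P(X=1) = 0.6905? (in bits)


H = -p*log2(p) - (1-p)*log2(1-p). -0.6905*log2(0.6905) = 0.368925; -0.3095*log2(0.3095) = 0.523670. H = 0.368925 + 0.523670 = 0.8926

0.8926 bits


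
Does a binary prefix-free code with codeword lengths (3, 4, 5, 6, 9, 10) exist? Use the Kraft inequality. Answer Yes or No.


Kraft sum = sum(2^(-l_i)) = 0.2373, need <= 1. Result: satisfied (a binary prefix-free code with these lengths exists)

Yes


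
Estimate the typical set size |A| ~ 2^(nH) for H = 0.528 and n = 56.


log2|A_typical| = nH = 56 * 0.528 = 29.568, so |A_typical| ~ 2^29.568 = 7.959e+08

7.959e+08


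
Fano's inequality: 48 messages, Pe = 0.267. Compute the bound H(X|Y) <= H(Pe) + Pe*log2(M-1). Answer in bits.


H(Pe) = -Pe*log2(Pe) - (1-Pe)*log2(1-Pe) = -0.267*log2(0.267) - 0.733*log2(0.733) = 0.508659 + 0.328468 = 0.8371. Pe*log2(M-1) = 0.267*log2(47) = 1.483075. Bound = H(Pe) + Pe*log2(M-1) = 0.508659 + 0.328468 + 1.483075 = 2.3202

2.3202 bits


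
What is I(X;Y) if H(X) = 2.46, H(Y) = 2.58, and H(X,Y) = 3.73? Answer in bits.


I(X;Y) = H(X) + H(Y) - H(X,Y) = 2.46 + 2.58 - 3.73 = 1.31

1.31 bits


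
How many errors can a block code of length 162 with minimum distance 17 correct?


Correction capability = floor((d-1)/2) = floor((17-1)/2) = 8

8 errors


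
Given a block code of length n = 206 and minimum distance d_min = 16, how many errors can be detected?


Detection capability = d_min - 1 = 16 - 1 = 15

15 errors


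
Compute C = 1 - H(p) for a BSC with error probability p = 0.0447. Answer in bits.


H(p) = -p*log2(p) - (1-p)*log2(1-p) = -0.0447*log2(0.0447) - 0.9553*log2(0.9553) = 0.200416 + 0.063025 = 0.2634. C = 1 - H(p) = 1 - 0.2634 = 0.7366

0.7366 bits


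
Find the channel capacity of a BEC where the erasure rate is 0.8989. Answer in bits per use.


C = 1 - epsilon = 1 - 0.8989 = 0.1011

0.1011 bits


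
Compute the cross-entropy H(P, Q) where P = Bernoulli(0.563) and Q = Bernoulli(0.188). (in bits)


H(P,Q) = -p*log2(q) - (1-p)*log2(1-q). -0.563*log2(0.188) = 1.357503; -0.437*log2(0.812) = 0.131296. H(P,Q) = 1.357503 + 0.131296 = 1.4888

1.4888 bits


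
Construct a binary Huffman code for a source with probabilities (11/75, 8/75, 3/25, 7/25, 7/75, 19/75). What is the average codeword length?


Huffman construction (repeatedly merge the two least-probable nodes; each merge adds 1 bit to every symbol beneath it): 7/75 + 8/75 = 1/5; 3/25 + 11/75 = 4/15; 1/5 + 19/75 = 34/75; 4/15 + 7/25 = 41/75; 34/75 + 41/75 = 1. Resulting codeword lengths (in the order the probabilities were given): (3, 3, 3, 2, 3, 2). L_avg = sum(p_i * l_i) = 11/75*3 + 8/75*3 + 3/25*3 + 7/25*2 + 7/75*3 + 19/75*2 = 37/15 = 2.4667

2.4667 bits


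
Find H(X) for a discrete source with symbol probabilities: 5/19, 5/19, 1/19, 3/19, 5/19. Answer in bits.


H = -sum(p_i * log2(p_i)). Terms: -(5/19)*log2(5/19) = 0.506842; -(5/19)*log2(5/19) = 0.506842; -(1/19)*log2(1/19) = 0.223575; -(3/19)*log2(3/19) = 0.420468; -(5/19)*log2(5/19) = 0.506842. H = 0.506842 + 0.506842 + 0.223575 + 0.420468 + 0.506842 = 2.1646

2.1646 bits


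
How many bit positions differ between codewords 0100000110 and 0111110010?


Count differing positions: . . ^ ^ ^ ^ . ^ . . = 5 differences

5


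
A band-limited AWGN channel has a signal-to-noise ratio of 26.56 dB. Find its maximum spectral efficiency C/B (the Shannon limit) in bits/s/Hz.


SNR_linear = 10^(26.56/10) = 452.8976; C/B = log2(1 + SNR_linear) = log2(1 + 452.8976) = 8.8262

8.8262 bits/s/Hz


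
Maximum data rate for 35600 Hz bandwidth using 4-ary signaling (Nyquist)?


Rate = 2 * B * log2(M) = 2 * 35600 * 2.0 = 142400.0

142400.0 bps


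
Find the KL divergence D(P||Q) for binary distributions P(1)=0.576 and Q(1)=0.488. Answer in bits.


KL = p*log2(p/q) + (1-p)*log2((1-p)/(1-q)) = 0.576*log2(0.576/0.488) + 0.424*log2(0.424/0.512) = 0.0224

0.0224 bits


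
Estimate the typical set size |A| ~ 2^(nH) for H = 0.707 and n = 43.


log2|A_typical| = nH = 43 * 0.707 = 30.401, so |A_typical| ~ 2^30.401 = 1.418e+09

1.418e+09


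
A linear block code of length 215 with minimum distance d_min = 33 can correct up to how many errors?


Correction capability = floor((d-1)/2) = floor((33-1)/2) = 16

16 errors


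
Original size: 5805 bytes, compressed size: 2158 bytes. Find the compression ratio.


Ratio = original / compressed = 5805 / 2158 = 2.69

2.69


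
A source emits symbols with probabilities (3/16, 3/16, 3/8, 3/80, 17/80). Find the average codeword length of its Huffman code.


Huffman construction (repeatedly merge the two least-probable nodes; each merge adds 1 bit to every symbol beneath it): 3/80 + 3/16 = 9/40; 3/16 + 17/80 = 2/5; 9/40 + 3/8 = 3/5; 2/5 + 3/5 = 1. Resulting codeword lengths (in the order the probabilities were given): (3, 2, 2, 3, 2). L_avg = sum(p_i * l_i) = 3/16*3 + 3/16*2 + 3/8*2 + 3/80*3 + 17/80*2 = 89/40 = 2.225

2.225 bits


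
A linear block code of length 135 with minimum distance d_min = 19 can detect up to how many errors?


Detection capability = d_min - 1 = 19 - 1 = 18

18 errors


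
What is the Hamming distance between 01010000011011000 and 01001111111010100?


Count differing positions: . . . ^ ^ ^ ^ ^ ^ . . . . ^ ^ . . = 8 differences

8


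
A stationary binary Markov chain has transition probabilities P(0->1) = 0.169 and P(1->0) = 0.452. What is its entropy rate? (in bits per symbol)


Stationary distribution: pi_0 = p10/(p01+p10) = 0.7279, pi_1 = 0.2721. Entropy rate H' = pi_0*H(p01) + pi_1*H(p10) = 0.7279*0.6554 + 0.2721*0.9933 = 0.7474

0.7474 bits/symbol


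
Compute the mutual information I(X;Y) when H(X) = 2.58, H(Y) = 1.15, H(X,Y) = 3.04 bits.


I(X;Y) = H(X) + H(Y) - H(X,Y) = 2.58 + 1.15 - 3.04 = 0.69

0.69 bits


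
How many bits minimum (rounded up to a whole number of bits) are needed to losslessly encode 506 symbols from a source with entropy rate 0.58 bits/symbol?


Minimum bits >= n * H = 506 * 0.58 = 293.48, rounded up to a whole number of bits = 294

294 bits


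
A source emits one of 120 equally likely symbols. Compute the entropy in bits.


H = log2(n) = log2(120) = 6.9069

6.9069 bits


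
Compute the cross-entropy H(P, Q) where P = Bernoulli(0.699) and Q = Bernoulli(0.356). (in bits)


H(P,Q) = -p*log2(q) - (1-p)*log2(1-q). -0.699*log2(0.356) = 1.041546; -0.301*log2(0.644) = 0.191095. H(P,Q) = 1.041546 + 0.191095 = 1.2326

1.2326 bits


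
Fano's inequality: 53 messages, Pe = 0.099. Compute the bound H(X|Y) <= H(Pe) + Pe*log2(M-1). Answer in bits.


H(Pe) = -Pe*log2(Pe) - (1-Pe)*log2(1-Pe) = -0.099*log2(0.099) - 0.901*log2(0.901) = 0.330306 + 0.135511 = 0.4658. Pe*log2(M-1) = 0.099*log2(52) = 0.564344. Bound = H(Pe) + Pe*log2(M-1) = 0.330306 + 0.135511 + 0.564344 = 1.0302

1.0302 bits


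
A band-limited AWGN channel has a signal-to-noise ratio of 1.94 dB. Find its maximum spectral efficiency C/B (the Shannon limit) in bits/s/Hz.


SNR_linear = 10^(1.94/10) = 1.5631; C/B = log2(1 + SNR_linear) = log2(1 + 1.5631) = 1.3579

1.3579 bits/s/Hz


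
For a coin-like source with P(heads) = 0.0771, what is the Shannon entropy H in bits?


H = -p*log2(p) - (1-p)*log2(1-p). -0.0771*log2(0.0771) = 0.285048; -0.9229*log2(0.9229) = 0.106829. H = 0.285048 + 0.106829 = 0.3919

0.3919 bits


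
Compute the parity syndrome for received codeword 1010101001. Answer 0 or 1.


Syndrome = XOR of all bits = 1 XOR 0 XOR 1 XOR 0 XOR 1 XOR 0 XOR 1 XOR 0 XOR 0 XOR 1 = 1

1


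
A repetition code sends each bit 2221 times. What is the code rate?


Rate = k/n = 1/2221

1/2221


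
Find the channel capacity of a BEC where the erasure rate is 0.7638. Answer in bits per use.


C = 1 - epsilon = 1 - 0.7638 = 0.2362

0.2362 bits


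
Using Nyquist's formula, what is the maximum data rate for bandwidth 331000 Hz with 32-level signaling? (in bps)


Rate = 2 * B * log2(M) = 2 * 331000 * 5.0 = 3310000.0

3310000.0 bps


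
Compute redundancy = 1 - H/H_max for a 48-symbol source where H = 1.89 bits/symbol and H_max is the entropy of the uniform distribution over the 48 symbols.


H_max = log2(K) = log2(48) = 5.585 bits/symbol. Redundancy = 1 - H/H_max = 1 - 1.89/5.585 = 1 - 0.3384 = 0.6616

0.6616


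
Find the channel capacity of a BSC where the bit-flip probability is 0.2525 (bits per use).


H(p) = -p*log2(p) - (1-p)*log2(1-p) = -0.2525*log2(0.2525) - 0.7475*log2(0.7475) = 0.501375 + 0.313841 = 0.8152. C = 1 - H(p) = 1 - 0.8152 = 0.1848

0.1848 bits


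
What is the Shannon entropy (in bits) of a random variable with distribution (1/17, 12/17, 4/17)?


H = -sum(p_i * log2(p_i)). Terms: -(1/17)*log2(1/17) = 0.240439; -(12/17)*log2(12/17) = 0.354706; -(4/17)*log2(4/17) = 0.491168. H = 0.240439 + 0.354706 + 0.491168 = 1.0863

1.0863 bits


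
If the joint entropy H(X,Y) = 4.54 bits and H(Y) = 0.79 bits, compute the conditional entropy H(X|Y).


H(X|Y) = H(X,Y) - H(Y) = 4.54 - 0.79 = 3.75

3.75 bits


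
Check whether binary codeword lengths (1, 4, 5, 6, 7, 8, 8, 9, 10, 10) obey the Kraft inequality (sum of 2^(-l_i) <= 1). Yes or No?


Kraft sum = sum(2^(-l_i)) = 0.6289, need <= 1. Result: satisfied (a binary prefix-free code with these lengths exists)

Yes


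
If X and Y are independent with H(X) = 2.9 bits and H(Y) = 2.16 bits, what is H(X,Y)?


For independent variables, H(X,Y) = H(X) + H(Y) = 2.9 + 2.16 = 5.06

5.06 bits


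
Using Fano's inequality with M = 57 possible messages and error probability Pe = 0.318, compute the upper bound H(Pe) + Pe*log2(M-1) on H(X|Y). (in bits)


H(Pe) = -Pe*log2(Pe) - (1-Pe)*log2(1-Pe) = -0.318*log2(0.318) - 0.682*log2(0.682) = 0.525623 + 0.376571 = 0.9022. Pe*log2(M-1) = 0.318*log2(56) = 1.846739. Bound = H(Pe) + Pe*log2(M-1) = 0.525623 + 0.376571 + 1.846739 = 2.7489

2.7489 bits


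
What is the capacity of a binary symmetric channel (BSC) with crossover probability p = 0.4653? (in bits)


H(p) = -p*log2(p) - (1-p)*log2(1-p) = -0.4653*log2(0.4653) - 0.5347*log2(0.5347) = 0.513583 + 0.482940 = 0.9965. C = 1 - H(p) = 1 - 0.9965 = 0.0035

0.0035 bits


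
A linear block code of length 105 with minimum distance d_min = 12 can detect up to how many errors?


Detection capability = d_min - 1 = 12 - 1 = 11

11 errors


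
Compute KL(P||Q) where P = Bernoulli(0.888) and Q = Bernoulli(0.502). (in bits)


KL = p*log2(p/q) + (1-p)*log2((1-p)/(1-q)) = 0.888*log2(0.888/0.502) + 0.112*log2(0.112/0.498) = 0.4896

0.4896 bits


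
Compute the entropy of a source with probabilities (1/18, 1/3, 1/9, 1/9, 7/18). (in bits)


H = -sum(p_i * log2(p_i)). Terms: -(1/18)*log2(1/18) = 0.231663; -(1/3)*log2(1/3) = 0.528321; -(1/9)*log2(1/9) = 0.352214; -(1/9)*log2(1/9) = 0.352214; -(7/18)*log2(7/18) = 0.529888. H = 0.231663 + 0.528321 + 0.352214 + 0.352214 + 0.529888 = 1.9943

1.9943 bits


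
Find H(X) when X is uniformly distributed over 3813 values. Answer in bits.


H = log2(n) = log2(3813) = 11.8967

11.8967 bits


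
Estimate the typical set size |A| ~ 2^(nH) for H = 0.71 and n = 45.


log2|A_typical| = nH = 45 * 0.71 = 31.95, so |A_typical| ~ 2^31.95 = 4.149e+09

4.149e+09


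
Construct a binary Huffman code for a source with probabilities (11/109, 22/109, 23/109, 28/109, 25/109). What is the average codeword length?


Huffman construction (repeatedly merge the two least-probable nodes; each merge adds 1 bit to every symbol beneath it): 11/109 + 22/109 = 33/109; 23/109 + 25/109 = 48/109; 28/109 + 33/109 = 61/109; 48/109 + 61/109 = 1. Resulting codeword lengths (in the order the probabilities were given): (3, 3, 2, 2, 2). L_avg = sum(p_i * l_i) = 11/109*3 + 22/109*3 + 23/109*2 + 28/109*2 + 25/109*2 = 251/109 = 2.3028

2.3028 bits


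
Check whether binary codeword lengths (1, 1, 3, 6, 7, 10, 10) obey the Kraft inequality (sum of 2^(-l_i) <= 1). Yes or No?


Kraft sum = sum(2^(-l_i)) = 1.1504, need <= 1. Result: violated (a binary prefix-free code with these lengths cannot exist)

No


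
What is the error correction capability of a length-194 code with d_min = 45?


Correction capability = floor((d-1)/2) = floor((45-1)/2) = 22

22 errors


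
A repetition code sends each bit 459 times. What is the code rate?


Rate = k/n = 1/459

1/459


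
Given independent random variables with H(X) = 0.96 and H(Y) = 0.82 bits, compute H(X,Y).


For independent variables, H(X,Y) = H(X) + H(Y) = 0.96 + 0.82 = 1.78

1.78 bits


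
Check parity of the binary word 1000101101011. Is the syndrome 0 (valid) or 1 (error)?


Syndrome = XOR of all bits = 1 XOR 0 XOR 0 XOR 0 XOR 1 XOR 0 XOR 1 XOR 1 XOR 0 XOR 1 XOR 0 XOR 1 XOR 1 = 1

1


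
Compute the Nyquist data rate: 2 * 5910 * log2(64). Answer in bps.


Rate = 2 * B * log2(M) = 2 * 5910 * 6.0 = 70920.0

70920.0 bps


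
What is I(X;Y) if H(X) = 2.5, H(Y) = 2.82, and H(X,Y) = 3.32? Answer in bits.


I(X;Y) = H(X) + H(Y) - H(X,Y) = 2.5 + 2.82 - 3.32 = 2.0

2.0 bits


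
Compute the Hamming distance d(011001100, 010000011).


Count differing positions: . . ^ . . ^ ^ ^ ^ = 5 differences

5


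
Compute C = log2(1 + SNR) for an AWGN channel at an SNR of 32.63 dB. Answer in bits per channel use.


SNR_linear = 10^(32.63/10) = 1832.3144; C = log2(1 + SNR_linear) = log2(1 + 1832.3144) = 10.8402

10.8402 bits/channel use


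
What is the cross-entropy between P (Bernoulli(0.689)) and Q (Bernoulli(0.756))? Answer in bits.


H(P,Q) = -p*log2(q) - (1-p)*log2(1-q). -0.689*log2(0.756) = 0.278040; -0.311*log2(0.244) = 0.632900. H(P,Q) = 0.278040 + 0.632900 = 0.9109

0.9109 bits


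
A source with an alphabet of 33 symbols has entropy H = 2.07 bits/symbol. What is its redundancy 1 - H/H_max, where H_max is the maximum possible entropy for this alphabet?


H_max = log2(K) = log2(33) = 5.0444 bits/symbol. Redundancy = 1 - H/H_max = 1 - 2.07/5.0444 = 1 - 0.4104 = 0.5896

0.5896


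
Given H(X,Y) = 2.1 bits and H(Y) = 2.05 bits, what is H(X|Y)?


H(X|Y) = H(X,Y) - H(Y) = 2.1 - 2.05 = 0.05

0.05 bits


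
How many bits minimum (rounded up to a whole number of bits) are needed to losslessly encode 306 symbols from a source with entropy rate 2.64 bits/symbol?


Minimum bits >= n * H = 306 * 2.64 = 807.84, rounded up to a whole number of bits = 808

808 bits


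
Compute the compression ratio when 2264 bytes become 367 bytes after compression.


Ratio = original / compressed = 2264 / 367 = 6.1689

6.1689


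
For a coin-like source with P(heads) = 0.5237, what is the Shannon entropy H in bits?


H = -p*log2(p) - (1-p)*log2(1-p). -0.5237*log2(0.5237) = 0.488710; -0.4763*log2(0.4763) = 0.509668. H = 0.488710 + 0.509668 = 0.9984

0.9984 bits


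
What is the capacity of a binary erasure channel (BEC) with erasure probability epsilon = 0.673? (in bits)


C = 1 - epsilon = 1 - 0.673 = 0.327

0.327 bits


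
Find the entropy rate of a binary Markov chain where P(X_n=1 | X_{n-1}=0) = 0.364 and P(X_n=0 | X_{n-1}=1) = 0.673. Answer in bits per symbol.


Stationary distribution: pi_0 = p10/(p01+p10) = 0.649, pi_1 = 0.351. Entropy rate H' = pi_0*H(p01) + pi_1*H(p10) = 0.649*0.946 + 0.351*0.9118 = 0.934

0.934 bits/symbol


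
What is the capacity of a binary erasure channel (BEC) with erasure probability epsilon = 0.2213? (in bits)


C = 1 - epsilon = 1 - 0.2213 = 0.7787

0.7787 bits


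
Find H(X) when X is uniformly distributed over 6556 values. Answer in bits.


H = log2(n) = log2(6556) = 12.6786

12.6786 bits


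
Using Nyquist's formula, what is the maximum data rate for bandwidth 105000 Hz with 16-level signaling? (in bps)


Rate = 2 * B * log2(M) = 2 * 105000 * 4.0 = 840000.0

840000.0 bps


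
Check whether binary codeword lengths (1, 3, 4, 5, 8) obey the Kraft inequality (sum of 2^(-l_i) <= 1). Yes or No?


Kraft sum = sum(2^(-l_i)) = 0.7227, need <= 1. Result: satisfied (a binary prefix-free code with these lengths exists)

Yes


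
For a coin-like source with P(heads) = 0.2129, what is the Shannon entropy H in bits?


H = -p*log2(p) - (1-p)*log2(1-p). -0.2129*log2(0.2129) = 0.475140; -0.7871*log2(0.7871) = 0.271850. H = 0.475140 + 0.271850 = 0.747

0.747 bits


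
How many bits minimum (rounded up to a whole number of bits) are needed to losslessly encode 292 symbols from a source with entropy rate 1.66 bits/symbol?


Minimum bits >= n * H = 292 * 1.66 = 484.72, rounded up to a whole number of bits = 485

485 bits


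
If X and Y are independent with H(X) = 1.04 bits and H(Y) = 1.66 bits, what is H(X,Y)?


For independent variables, H(X,Y) = H(X) + H(Y) = 1.04 + 1.66 = 2.7

2.7 bits


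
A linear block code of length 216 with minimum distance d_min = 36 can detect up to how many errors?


Detection capability = d_min - 1 = 36 - 1 = 35

35 errors


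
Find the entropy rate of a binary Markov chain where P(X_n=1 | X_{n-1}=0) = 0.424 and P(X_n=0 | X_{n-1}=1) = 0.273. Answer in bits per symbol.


Stationary distribution: pi_0 = p10/(p01+p10) = 0.3917, pi_1 = 0.6083. Entropy rate H' = pi_0*H(p01) + pi_1*H(p10) = 0.3917*0.9833 + 0.6083*0.8457 = 0.8996

0.8996 bits/symbol


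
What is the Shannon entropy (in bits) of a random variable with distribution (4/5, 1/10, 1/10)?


H = -sum(p_i * log2(p_i)). Terms: -(4/5)*log2(4/5) = 0.257542; -(1/10)*log2(1/10) = 0.332193; -(1/10)*log2(1/10) = 0.332193. H = 0.257542 + 0.332193 + 0.332193 = 0.9219

0.9219 bits


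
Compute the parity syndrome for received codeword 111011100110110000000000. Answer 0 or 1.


Syndrome = XOR of all bits = 1 XOR 1 XOR 1 XOR 0 XOR 1 XOR 1 XOR 1 XOR 0 XOR 0 XOR 1 XOR 1 XOR 0 XOR 1 XOR 1 XOR 0 XOR 0 XOR 0 XOR 0 XOR 0 XOR 0 XOR 0 XOR 0 XOR 0 XOR 0 = 0

0


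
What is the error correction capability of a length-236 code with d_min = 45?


Correction capability = floor((d-1)/2) = floor((45-1)/2) = 22

22 errors


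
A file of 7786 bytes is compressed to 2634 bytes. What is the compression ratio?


Ratio = original / compressed = 7786 / 2634 = 2.956

2.956


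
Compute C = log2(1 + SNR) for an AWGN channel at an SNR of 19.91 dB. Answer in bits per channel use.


SNR_linear = 10^(19.91/10) = 97.949; C = log2(1 + SNR_linear) = log2(1 + 97.949) = 6.6286

6.6286 bits/channel use


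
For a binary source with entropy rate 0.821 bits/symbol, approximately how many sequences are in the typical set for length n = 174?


log2|A_typical| = nH = 174 * 0.821 = 142.854, so |A_typical| ~ 2^142.854 = 1.008e+43

1.008e+43


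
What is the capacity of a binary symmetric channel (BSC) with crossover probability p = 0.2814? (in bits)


H(p) = -p*log2(p) - (1-p)*log2(1-p) = -0.2814*log2(0.2814) - 0.7186*log2(0.7186) = 0.514767 + 0.342585 = 0.8574. C = 1 - H(p) = 1 - 0.8574 = 0.1426

0.1426 bits


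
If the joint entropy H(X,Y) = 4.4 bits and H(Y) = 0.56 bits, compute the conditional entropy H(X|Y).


H(X|Y) = H(X,Y) - H(Y) = 4.4 - 0.56 = 3.84

3.84 bits


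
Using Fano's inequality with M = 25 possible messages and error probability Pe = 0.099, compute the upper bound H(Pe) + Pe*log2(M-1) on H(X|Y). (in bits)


H(Pe) = -Pe*log2(Pe) - (1-Pe)*log2(1-Pe) = -0.099*log2(0.099) - 0.901*log2(0.901) = 0.330306 + 0.135511 = 0.4658. Pe*log2(M-1) = 0.099*log2(24) = 0.453911. Bound = H(Pe) + Pe*log2(M-1) = 0.330306 + 0.135511 + 0.453911 = 0.9197

0.9197 bits


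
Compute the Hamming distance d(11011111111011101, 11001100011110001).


Count differing positions: . . . ^ . . ^ ^ ^ . . ^ . ^ ^ . . = 7 differences

7


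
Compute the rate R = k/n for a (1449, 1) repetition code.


Rate = k/n = 1/1449

1/1449


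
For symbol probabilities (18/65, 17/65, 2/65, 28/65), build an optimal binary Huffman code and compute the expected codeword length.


Huffman construction (repeatedly merge the two least-probable nodes; each merge adds 1 bit to every symbol beneath it): 2/65 + 17/65 = 19/65; 18/65 + 19/65 = 37/65; 28/65 + 37/65 = 1. Resulting codeword lengths (in the order the probabilities were given): (2, 3, 3, 1). L_avg = sum(p_i * l_i) = 18/65*2 + 17/65*3 + 2/65*3 + 28/65*1 = 121/65 = 1.8615

1.8615 bits


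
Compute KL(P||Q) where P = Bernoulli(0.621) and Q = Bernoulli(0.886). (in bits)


KL = p*log2(p/q) + (1-p)*log2((1-p)/(1-q)) = 0.621*log2(0.621/0.886) + 0.379*log2(0.379/0.114) = 0.3385

0.3385 bits


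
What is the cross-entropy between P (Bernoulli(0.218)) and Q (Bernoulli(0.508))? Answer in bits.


H(P,Q) = -p*log2(q) - (1-p)*log2(1-q). -0.218*log2(0.508) = 0.213008; -0.782*log2(0.492) = 0.800197. H(P,Q) = 0.213008 + 0.800197 = 1.0132

1.0132 bits


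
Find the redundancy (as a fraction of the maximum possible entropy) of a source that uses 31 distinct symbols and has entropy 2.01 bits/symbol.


H_max = log2(K) = log2(31) = 4.9542 bits/symbol. Redundancy = 1 - H/H_max = 1 - 2.01/4.9542 = 1 - 0.4057 = 0.5943

0.5943


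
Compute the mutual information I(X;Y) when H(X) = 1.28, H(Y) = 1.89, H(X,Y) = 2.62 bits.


I(X;Y) = H(X) + H(Y) - H(X,Y) = 1.28 + 1.89 - 2.62 = 0.55

0.55 bits


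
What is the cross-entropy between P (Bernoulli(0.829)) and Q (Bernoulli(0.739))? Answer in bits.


H(P,Q) = -p*log2(q) - (1-p)*log2(1-q). -0.829*log2(0.739) = 0.361737; -0.171*log2(0.261) = 0.331377. H(P,Q) = 0.361737 + 0.331377 = 0.6931

0.6931 bits


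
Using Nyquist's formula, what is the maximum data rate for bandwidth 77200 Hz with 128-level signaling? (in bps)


Rate = 2 * B * log2(M) = 2 * 77200 * 7.0 = 1080800.0

1080800.0 bps


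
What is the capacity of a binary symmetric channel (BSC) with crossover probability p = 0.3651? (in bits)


H(p) = -p*log2(p) - (1-p)*log2(1-p) = -0.3651*log2(0.3651) - 0.6349*log2(0.6349) = 0.530723 + 0.416113 = 0.9468. C = 1 - H(p) = 1 - 0.9468 = 0.0532

0.0532 bits


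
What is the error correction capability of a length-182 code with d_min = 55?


Correction capability = floor((d-1)/2) = floor((55-1)/2) = 27

27 errors


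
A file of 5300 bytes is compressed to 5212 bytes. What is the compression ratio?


Ratio = original / compressed = 5300 / 5212 = 1.0169

1.0169


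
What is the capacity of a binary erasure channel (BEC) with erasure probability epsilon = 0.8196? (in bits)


C = 1 - epsilon = 1 - 0.8196 = 0.1804

0.1804 bits


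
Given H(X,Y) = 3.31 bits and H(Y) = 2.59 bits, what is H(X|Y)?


H(X|Y) = H(X,Y) - H(Y) = 3.31 - 2.59 = 0.72

0.72 bits


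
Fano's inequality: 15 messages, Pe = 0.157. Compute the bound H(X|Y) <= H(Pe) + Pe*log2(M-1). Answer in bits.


H(Pe) = -Pe*log2(Pe) - (1-Pe)*log2(1-Pe) = -0.157*log2(0.157) - 0.843*log2(0.843) = 0.419373 + 0.207711 = 0.6271. Pe*log2(M-1) = 0.157*log2(14) = 0.597755. Bound = H(Pe) + Pe*log2(M-1) = 0.419373 + 0.207711 + 0.597755 = 1.2248

1.2248 bits


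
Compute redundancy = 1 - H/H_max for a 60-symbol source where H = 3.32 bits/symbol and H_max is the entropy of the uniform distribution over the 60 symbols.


H_max = log2(K) = log2(60) = 5.9069 bits/symbol. Redundancy = 1 - H/H_max = 1 - 3.32/5.9069 = 1 - 0.5621 = 0.4379

0.4379


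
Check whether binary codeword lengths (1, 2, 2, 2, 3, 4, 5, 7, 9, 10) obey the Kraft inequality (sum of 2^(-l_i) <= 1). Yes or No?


Kraft sum = sum(2^(-l_i)) = 1.4795, need <= 1. Result: violated (a binary prefix-free code with these lengths cannot exist)

No


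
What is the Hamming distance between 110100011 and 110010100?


Count differing positions: . . . ^ ^ . ^ ^ ^ = 5 differences

5


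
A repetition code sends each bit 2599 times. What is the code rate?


Rate = k/n = 1/2599

1/2599


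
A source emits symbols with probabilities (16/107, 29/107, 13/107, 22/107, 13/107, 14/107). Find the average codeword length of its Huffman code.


Huffman construction (repeatedly merge the two least-probable nodes; each merge adds 1 bit to every symbol beneath it): 13/107 + 13/107 = 26/107; 14/107 + 16/107 = 30/107; 22/107 + 26/107 = 48/107; 29/107 + 30/107 = 59/107; 48/107 + 59/107 = 1. Resulting codeword lengths (in the order the probabilities were given): (3, 2, 3, 2, 3, 3). L_avg = sum(p_i * l_i) = 16/107*3 + 29/107*2 + 13/107*3 + 22/107*2 + 13/107*3 + 14/107*3 = 270/107 = 2.5234

2.5234 bits


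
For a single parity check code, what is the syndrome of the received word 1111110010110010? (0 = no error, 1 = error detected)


Syndrome = XOR of all bits = 1 XOR 1 XOR 1 XOR 1 XOR 1 XOR 1 XOR 0 XOR 0 XOR 1 XOR 0 XOR 1 XOR 1 XOR 0 XOR 0 XOR 1 XOR 0 = 0

0


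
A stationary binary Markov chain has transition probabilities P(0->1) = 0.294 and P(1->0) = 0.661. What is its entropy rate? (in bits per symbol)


Stationary distribution: pi_0 = p10/(p01+p10) = 0.6921, pi_1 = 0.3079. Entropy rate H' = pi_0*H(p01) + pi_1*H(p10) = 0.6921*0.8738 + 0.3079*0.9239 = 0.8892

0.8892 bits/symbol


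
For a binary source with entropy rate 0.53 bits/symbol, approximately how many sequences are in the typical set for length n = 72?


log2|A_typical| = nH = 72 * 0.53 = 38.16, so |A_typical| ~ 2^38.16 = 3.071e+11

3.071e+11


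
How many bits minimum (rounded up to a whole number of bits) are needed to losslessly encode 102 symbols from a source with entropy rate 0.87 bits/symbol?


Minimum bits >= n * H = 102 * 0.87 = 88.74, rounded up to a whole number of bits = 89

89 bits


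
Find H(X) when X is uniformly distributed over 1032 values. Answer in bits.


H = log2(n) = log2(1032) = 10.0112

10.0112 bits


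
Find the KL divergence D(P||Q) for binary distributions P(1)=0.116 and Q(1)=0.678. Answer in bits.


KL = p*log2(p/q) + (1-p)*log2((1-p)/(1-q)) = 0.116*log2(0.116/0.678) + 0.884*log2(0.884/0.322) = 0.9925

0.9925 bits


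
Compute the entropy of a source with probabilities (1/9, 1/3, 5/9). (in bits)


H = -sum(p_i * log2(p_i)). Terms: -(1/9)*log2(1/9) = 0.352214; -(1/3)*log2(1/3) = 0.528321; -(5/9)*log2(5/9) = 0.471109. H = 0.352214 + 0.528321 + 0.471109 = 1.3516

1.3516 bits


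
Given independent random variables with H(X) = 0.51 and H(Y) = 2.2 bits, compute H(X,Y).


For independent variables, H(X,Y) = H(X) + H(Y) = 0.51 + 2.2 = 2.71

2.71 bits


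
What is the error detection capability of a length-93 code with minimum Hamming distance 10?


Detection capability = d_min - 1 = 10 - 1 = 9

9 errors


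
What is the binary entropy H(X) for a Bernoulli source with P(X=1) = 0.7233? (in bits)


H = -p*log2(p) - (1-p)*log2(1-p). -0.7233*log2(0.7233) = 0.338023; -0.2767*log2(0.2767) = 0.512893. H = 0.338023 + 0.512893 = 0.8509

0.8509 bits


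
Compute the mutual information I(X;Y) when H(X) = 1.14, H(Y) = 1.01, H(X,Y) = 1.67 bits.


I(X;Y) = H(X) + H(Y) - H(X,Y) = 1.14 + 1.01 - 1.67 = 0.48

0.48 bits


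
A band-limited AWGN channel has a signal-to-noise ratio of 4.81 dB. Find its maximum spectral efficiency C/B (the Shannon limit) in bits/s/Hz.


SNR_linear = 10^(4.81/10) = 3.0269; C/B = log2(1 + SNR_linear) = log2(1 + 3.0269) = 2.0097

2.0097 bits/s/Hz


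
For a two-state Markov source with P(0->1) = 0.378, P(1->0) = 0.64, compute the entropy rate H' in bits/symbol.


Stationary distribution: pi_0 = p10/(p01+p10) = 0.6287, pi_1 = 0.3713. Entropy rate H' = pi_0*H(p01) + pi_1*H(p10) = 0.6287*0.9566 + 0.3713*0.9427 = 0.9514

0.9514 bits/symbol


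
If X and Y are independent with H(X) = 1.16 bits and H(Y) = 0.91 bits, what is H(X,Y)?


For independent variables, H(X,Y) = H(X) + H(Y) = 1.16 + 0.91 = 2.07

2.07 bits


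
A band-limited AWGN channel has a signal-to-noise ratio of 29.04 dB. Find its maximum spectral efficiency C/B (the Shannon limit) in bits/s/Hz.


SNR_linear = 10^(29.04/10) = 801.6781; C/B = log2(1 + SNR_linear) = log2(1 + 801.6781) = 9.6487

9.6487 bits/s/Hz


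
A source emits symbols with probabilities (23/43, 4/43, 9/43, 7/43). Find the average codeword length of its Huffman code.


Huffman construction (repeatedly merge the two least-probable nodes; each merge adds 1 bit to every symbol beneath it): 4/43 + 7/43 = 11/43; 9/43 + 11/43 = 20/43; 20/43 + 23/43 = 1. Resulting codeword lengths (in the order the probabilities were given): (1, 3, 2, 3). L_avg = sum(p_i * l_i) = 23/43*1 + 4/43*3 + 9/43*2 + 7/43*3 = 74/43 = 1.7209

1.7209 bits


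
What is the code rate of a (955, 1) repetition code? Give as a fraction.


Rate = k/n = 1/955

1/955


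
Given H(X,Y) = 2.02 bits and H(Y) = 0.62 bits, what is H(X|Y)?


H(X|Y) = H(X,Y) - H(Y) = 2.02 - 0.62 = 1.4

1.4 bits


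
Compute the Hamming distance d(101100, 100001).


Count differing positions: . . ^ ^ . ^ = 3 differences

3


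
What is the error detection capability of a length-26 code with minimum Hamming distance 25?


Detection capability = d_min - 1 = 25 - 1 = 24

24 errors


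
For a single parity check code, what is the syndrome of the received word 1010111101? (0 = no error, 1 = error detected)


Syndrome = XOR of all bits = 1 XOR 0 XOR 1 XOR 0 XOR 1 XOR 1 XOR 1 XOR 1 XOR 0 XOR 1 = 1

1


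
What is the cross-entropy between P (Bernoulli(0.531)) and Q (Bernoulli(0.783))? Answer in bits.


H(P,Q) = -p*log2(q) - (1-p)*log2(1-q). -0.531*log2(0.783) = 0.187398; -0.469*log2(0.217) = 1.033785. H(P,Q) = 0.187398 + 1.033785 = 1.2212

1.2212 bits


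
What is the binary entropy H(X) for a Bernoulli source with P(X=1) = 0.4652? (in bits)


H = -p*log2(p) - (1-p)*log2(1-p). -0.4652*log2(0.4652) = 0.513617; -0.5348*log2(0.5348) = 0.482886. H = 0.513617 + 0.482886 = 0.9965

0.9965 bits


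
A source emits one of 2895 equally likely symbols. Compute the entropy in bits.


H = log2(n) = log2(2895) = 11.4993

11.4993 bits


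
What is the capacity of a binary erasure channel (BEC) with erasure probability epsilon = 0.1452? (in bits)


C = 1 - epsilon = 1 - 0.1452 = 0.8548

0.8548 bits


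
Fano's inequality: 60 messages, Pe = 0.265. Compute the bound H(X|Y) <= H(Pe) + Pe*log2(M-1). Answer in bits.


H(Pe) = -Pe*log2(Pe) - (1-Pe)*log2(1-Pe) = -0.265*log2(0.265) - 0.735*log2(0.735) = 0.507723 + 0.326475 = 0.8342. Pe*log2(M-1) = 0.265*log2(59) = 1.558900. Bound = H(Pe) + Pe*log2(M-1) = 0.507723 + 0.326475 + 1.558900 = 2.3931

2.3931 bits
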